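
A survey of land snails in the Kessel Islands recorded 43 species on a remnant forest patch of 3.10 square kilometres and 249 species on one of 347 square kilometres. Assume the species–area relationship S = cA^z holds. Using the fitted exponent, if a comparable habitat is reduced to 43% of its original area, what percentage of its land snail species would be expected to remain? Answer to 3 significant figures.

73.0%

z = ln(249/43) / ln(347/3.1) = 1.7563 / 4.7179 = 0.3723
S_new/S_old = (A_new/A_old)^z = 0.43^0.3723 = exp(0.3723 × -0.8440) = 0.7304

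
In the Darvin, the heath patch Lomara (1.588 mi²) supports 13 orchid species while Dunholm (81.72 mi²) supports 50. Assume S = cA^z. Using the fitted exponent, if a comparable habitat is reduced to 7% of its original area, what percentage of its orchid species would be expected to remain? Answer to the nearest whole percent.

40%

z = ln(50/13) / ln(81.72/1.588) = 1.3471 / 3.9408 = 0.3418
S_new/S_old = (A_new/A_old)^z = 0.07^0.3418 = exp(0.3418 × -2.6593) = 0.4029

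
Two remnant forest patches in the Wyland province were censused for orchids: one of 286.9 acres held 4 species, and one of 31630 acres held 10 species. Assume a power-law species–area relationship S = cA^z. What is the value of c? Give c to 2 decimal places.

1.33

z = ln(S₂/S₁) / ln(A₂/A₁) = ln(10/4) / ln(31630/286.9) = 0.9163 / 4.7027 = 0.1948
c = S₁ / A₁^z = 4 / 286.9^0.1948 = 4 / 3.012 = 1.328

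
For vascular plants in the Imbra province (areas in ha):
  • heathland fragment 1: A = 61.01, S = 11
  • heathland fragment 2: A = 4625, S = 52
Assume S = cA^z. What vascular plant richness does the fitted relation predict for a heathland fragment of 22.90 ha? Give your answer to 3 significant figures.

z = ln(52/11) / ln(4625/61.01) = 1.5533 / 4.3282 = 0.3589
c = 11 / 61.01^0.3589 = 11 / 4.373 = 2.516
S₃ = 2.516 × 22.9^0.3589 = 2.516 × 3.076 ≈ 7.739

7.74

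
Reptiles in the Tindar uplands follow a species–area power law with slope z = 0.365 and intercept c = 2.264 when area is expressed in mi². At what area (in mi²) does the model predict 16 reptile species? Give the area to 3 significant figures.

16 = 2.264 × A^0.365  ⇒  A^0.365 = 16/2.264 = 7.067
ln A = ln(7.067) / 0.365 = 1.9555 / 0.365 = 5.3574
A = e^5.3574 ≈ 212.2 mi²

212 mi²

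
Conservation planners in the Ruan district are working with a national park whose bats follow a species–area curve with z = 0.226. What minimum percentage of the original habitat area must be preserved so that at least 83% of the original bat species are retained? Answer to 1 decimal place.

Need (A_new/A_old)^0.226 = 0.83, so A_new/A_old = 0.83^(1/0.226) = 0.83^4.425
ln(A_new/A_old) = ln 0.83 / 0.226 = -0.1863 / 0.226 = -0.8245
A_new/A_old = e^-0.8245 ≈ 0.4385

43.8%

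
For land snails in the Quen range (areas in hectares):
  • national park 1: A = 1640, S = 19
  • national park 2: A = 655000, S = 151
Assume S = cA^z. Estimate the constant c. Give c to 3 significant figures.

z = ln(S₂/S₁) / ln(A₂/A₁) = ln(151/19) / ln(655000/1640) = 2.0728 / 5.9899 = 0.3461
c = S₁ / A₁^z = 19 / 1640^0.3461 = 19 / 12.96 = 1.466

1.47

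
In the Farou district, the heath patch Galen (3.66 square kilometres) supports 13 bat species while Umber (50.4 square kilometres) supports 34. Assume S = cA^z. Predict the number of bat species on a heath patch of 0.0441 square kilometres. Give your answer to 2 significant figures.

2.6

z = ln(34/13) / ln(50.4/3.66) = 0.9614 / 2.6225 = 0.3666
c = 13 / 3.66^0.3666 = 13 / 1.609 = 8.079
S₃ = 8.079 × 0.0441^0.3666 = 8.079 × 0.3185 ≈ 2.573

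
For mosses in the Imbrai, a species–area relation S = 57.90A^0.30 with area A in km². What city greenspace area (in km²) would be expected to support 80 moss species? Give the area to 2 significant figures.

2.9 km²

80 = 57.9 × A^0.3  ⇒  A^0.3 = 80/57.9 = 1.382
ln A = ln(1.382) / 0.3 = 0.3233 / 0.3 = 1.0777
A = e^1.0777 ≈ 2.938 km²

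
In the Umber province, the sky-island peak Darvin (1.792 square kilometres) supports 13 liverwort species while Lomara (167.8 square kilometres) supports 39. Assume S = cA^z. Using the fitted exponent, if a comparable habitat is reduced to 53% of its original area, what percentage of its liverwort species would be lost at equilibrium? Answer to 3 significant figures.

14.2%

z = ln(39/13) / ln(167.8/1.792) = 1.0986 / 4.5394 = 0.2420
S_new/S_old = (A_new/A_old)^z = 0.53^0.2420 = exp(0.2420 × -0.6349) = 0.8576
Fraction lost = 1 − 0.8576 = 0.1424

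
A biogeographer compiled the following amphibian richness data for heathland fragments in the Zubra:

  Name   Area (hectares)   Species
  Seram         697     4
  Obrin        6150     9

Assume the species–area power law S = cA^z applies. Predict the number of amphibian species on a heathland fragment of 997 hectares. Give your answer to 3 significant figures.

z = ln(9/4) / ln(6150/697) = 0.8109 / 2.1774 = 0.3724
c = 4 / 697^0.3724 = 4 / 11.45 = 0.3493
S₃ = 0.3493 × 997^0.3724 = 0.3493 × 13.09 ≈ 4.57

4.57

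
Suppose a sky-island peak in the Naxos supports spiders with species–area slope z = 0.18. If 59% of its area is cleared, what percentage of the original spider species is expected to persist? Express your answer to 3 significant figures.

S_new/S_old = (A_new/A_old)^z = 0.41^0.18
= exp(0.18 × ln 0.41) = exp(0.18 × -0.8916) = exp(-0.1605) ≈ 0.8517

85.2%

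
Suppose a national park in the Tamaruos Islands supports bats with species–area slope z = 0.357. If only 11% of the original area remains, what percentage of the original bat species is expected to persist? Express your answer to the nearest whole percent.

S_new/S_old = (A_new/A_old)^z = 0.11^0.357
= exp(0.357 × ln 0.11) = exp(0.357 × -2.2073) = exp(-0.7880) ≈ 0.4548

45%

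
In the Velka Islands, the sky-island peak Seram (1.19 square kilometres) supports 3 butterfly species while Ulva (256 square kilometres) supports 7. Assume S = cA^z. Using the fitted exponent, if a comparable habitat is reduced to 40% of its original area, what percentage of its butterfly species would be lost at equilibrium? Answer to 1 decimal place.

z = ln(7/3) / ln(256/1.19) = 0.8473 / 5.3712 = 0.1577
S_new/S_old = (A_new/A_old)^z = 0.4^0.1577 = exp(0.1577 × -0.9163) = 0.8654
Fraction lost = 1 − 0.8654 = 0.1346

13.5%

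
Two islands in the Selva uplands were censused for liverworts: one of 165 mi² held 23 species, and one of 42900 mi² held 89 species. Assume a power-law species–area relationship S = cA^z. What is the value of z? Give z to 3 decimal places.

0.243

Taking logs: ln S = ln c + z ln A, so z = (ln S₂ − ln S₁)/(ln A₂ − ln A₁).
z = ln(89/23) / ln(42900/165) = ln(3.87) / ln(260) = 1.3531 / 5.5607 = 0.2433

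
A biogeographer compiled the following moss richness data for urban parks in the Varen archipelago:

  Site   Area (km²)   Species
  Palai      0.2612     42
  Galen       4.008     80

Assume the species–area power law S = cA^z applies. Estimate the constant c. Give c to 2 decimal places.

z = ln(S₂/S₁) / ln(A₂/A₁) = ln(80/42) / ln(4.008/0.2612) = 0.6444 / 2.7308 = 0.2360
c = S₁ / A₁^z = 42 / 0.2612^0.2360 = 42 / 0.7285 = 57.65

57.65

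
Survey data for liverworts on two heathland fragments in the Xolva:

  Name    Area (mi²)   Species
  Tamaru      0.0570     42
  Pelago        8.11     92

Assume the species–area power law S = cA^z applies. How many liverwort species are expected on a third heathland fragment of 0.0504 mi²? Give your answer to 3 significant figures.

z = ln(92/42) / ln(8.11/0.057) = 0.7841 / 4.9578 = 0.1582
c = 42 / 0.057^0.1582 = 42 / 0.6357 = 66.07
S₃ = 66.07 × 0.0504^0.1582 = 66.07 × 0.6234 ≈ 41.19

41.2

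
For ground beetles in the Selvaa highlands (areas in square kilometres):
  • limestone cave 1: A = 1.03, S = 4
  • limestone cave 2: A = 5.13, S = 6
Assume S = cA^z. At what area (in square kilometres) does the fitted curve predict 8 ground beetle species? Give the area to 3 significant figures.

16.0 square kilometres

z = ln(6/4) / ln(5.13/1.03) = 0.4055 / 1.6055 = 0.2525
c = 4 / 1.03^0.2525 = 4 / 1.007 = 3.97
A = (8/3.97)^(1/0.2525) ⇒ ln A = ln(2.015)/0.2525 = 2.7743
A = e^2.7743 ≈ 16.03 square kilometres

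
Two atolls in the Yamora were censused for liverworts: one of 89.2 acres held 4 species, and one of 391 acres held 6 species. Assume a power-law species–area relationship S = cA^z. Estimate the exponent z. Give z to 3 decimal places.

Taking logs: ln S = ln c + z ln A, so z = (ln S₂ − ln S₁)/(ln A₂ − ln A₁).
z = ln(6/4) / ln(391/89.2) = ln(1.5) / ln(4.383) = 0.4055 / 1.4778 = 0.2744

0.274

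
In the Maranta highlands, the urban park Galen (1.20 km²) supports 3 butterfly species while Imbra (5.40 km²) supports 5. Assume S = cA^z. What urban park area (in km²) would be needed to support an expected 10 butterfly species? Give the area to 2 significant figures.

z = ln(5/3) / ln(5.4/1.2) = 0.5108 / 1.5041 = 0.3396
c = 3 / 1.2^0.3396 = 3 / 1.064 = 2.82
A = (10/2.82)^(1/0.3396) ⇒ ln A = ln(3.546)/0.3396 = 3.7273
A = e^3.7273 ≈ 41.57 km²

42 km²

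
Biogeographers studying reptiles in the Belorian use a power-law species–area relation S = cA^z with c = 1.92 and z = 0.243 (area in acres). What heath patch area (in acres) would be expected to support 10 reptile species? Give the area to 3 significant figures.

890 acres

10 = 1.92 × A^0.243  ⇒  A^0.243 = 10/1.92 = 5.208
ln A = ln(5.208) / 0.243 = 1.6503 / 0.243 = 6.7912
A = e^6.7912 ≈ 890 acres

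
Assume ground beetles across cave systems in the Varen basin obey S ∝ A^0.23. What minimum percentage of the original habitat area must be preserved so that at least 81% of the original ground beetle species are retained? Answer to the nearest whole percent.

Need (A_new/A_old)^0.23 = 0.81, so A_new/A_old = 0.81^(1/0.23) = 0.81^4.348
ln(A_new/A_old) = ln 0.81 / 0.23 = -0.2107 / 0.23 = -0.9162
A_new/A_old = e^-0.9162 ≈ 0.4

40%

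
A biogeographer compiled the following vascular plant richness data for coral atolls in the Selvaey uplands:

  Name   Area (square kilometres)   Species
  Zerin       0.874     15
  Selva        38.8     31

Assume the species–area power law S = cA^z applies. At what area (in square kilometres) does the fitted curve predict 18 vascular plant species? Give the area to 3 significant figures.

2.27 square kilometres

z = ln(31/15) / ln(38.8/0.874) = 0.7259 / 3.7931 = 0.1914
c = 15 / 0.874^0.1914 = 15 / 0.9746 = 15.39
A = (18/15.39)^(1/0.1914) ⇒ ln A = ln(1.169)/0.1914 = 0.8180
A = e^0.8180 ≈ 2.266 square kilometres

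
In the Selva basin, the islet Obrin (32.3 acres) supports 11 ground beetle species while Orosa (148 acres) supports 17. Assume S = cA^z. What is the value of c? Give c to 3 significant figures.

4.07

z = ln(S₂/S₁) / ln(A₂/A₁) = ln(17/11) / ln(148/32.3) = 0.4353 / 1.5221 = 0.2860
c = S₁ / A₁^z = 11 / 32.3^0.2860 = 11 / 2.702 = 4.072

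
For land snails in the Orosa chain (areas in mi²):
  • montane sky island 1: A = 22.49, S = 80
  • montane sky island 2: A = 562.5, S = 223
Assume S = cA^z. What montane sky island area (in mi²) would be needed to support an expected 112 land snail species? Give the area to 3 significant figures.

z = ln(223/80) / ln(562.5/22.49) = 1.0251 / 3.2193 = 0.3184
c = 80 / 22.49^0.3184 = 80 / 2.695 = 29.69
A = (112/29.69)^(1/0.3184) ⇒ ln A = ln(3.773)/0.3184 = 4.1697
A = e^4.1697 ≈ 64.7 mi²

64.7 mi²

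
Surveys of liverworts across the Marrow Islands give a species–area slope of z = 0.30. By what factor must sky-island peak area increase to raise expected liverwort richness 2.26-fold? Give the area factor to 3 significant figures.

(A₂/A₁)^0.3 = 2.26, so A₂/A₁ = 2.26^(1/0.3) = 2.26^3.333
ln(A₂/A₁) = ln 2.26 / 0.3 = 0.8154 / 0.3 = 2.7179
A₂/A₁ = e^2.7179 ≈ 15.15

15.1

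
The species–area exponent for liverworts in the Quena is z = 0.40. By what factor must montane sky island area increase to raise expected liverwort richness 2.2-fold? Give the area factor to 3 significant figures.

(A₂/A₁)^0.4 = 2.2, so A₂/A₁ = 2.2^(1/0.4) = 2.2^2.5
ln(A₂/A₁) = ln 2.2 / 0.4 = 0.7885 / 0.4 = 1.9711
A₂/A₁ = e^1.9711 ≈ 7.179

7.18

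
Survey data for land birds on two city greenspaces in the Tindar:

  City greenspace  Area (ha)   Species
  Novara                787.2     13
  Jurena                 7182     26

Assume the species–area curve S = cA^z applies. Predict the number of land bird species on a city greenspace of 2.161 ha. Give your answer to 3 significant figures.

2.05

z = ln(26/13) / ln(7182/787.2) = 0.6931 / 2.2109 = 0.3135
c = 13 / 787.2^0.3135 = 13 / 8.091 = 1.607
S₃ = 1.607 × 2.161^0.3135 = 1.607 × 1.273 ≈ 2.046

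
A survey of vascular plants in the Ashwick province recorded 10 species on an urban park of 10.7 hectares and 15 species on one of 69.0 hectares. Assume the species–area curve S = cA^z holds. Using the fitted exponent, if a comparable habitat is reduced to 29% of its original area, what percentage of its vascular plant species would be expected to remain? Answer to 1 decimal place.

z = ln(15/10) / ln(69/10.7) = 0.4055 / 1.8639 = 0.2175
S_new/S_old = (A_new/A_old)^z = 0.29^0.2175 = exp(0.2175 × -1.2379) = 0.7639

76.4%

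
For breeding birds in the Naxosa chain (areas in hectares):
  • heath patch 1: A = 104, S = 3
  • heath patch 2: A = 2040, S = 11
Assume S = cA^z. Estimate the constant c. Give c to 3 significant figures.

z = ln(S₂/S₁) / ln(A₂/A₁) = ln(11/3) / ln(2040/104) = 1.2993 / 2.9763 = 0.4365
c = S₁ / A₁^z = 3 / 104^0.4365 = 3 / 7.595 = 0.395

0.395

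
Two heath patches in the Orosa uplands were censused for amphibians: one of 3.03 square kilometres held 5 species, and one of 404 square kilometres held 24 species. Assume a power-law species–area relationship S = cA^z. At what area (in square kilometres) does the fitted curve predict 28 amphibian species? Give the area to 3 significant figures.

653 square kilometres

z = ln(24/5) / ln(404/3.03) = 1.5686 / 4.8929 = 0.3206
c = 5 / 3.03^0.3206 = 5 / 1.427 = 3.504
A = (28/3.504)^(1/0.3206) ⇒ ln A = ln(7.99)/0.3206 = 6.4822
A = e^6.4822 ≈ 653.4 square kilometres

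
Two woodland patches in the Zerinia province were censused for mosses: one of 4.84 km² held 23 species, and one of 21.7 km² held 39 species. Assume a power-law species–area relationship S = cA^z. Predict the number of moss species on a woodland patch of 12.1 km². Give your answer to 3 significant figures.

z = ln(39/23) / ln(21.7/4.84) = 0.5281 / 1.5004 = 0.3520
c = 23 / 4.84^0.3520 = 23 / 1.742 = 13.2
S₃ = 13.2 × 12.1^0.3520 = 13.2 × 2.405 ≈ 31.75

31.8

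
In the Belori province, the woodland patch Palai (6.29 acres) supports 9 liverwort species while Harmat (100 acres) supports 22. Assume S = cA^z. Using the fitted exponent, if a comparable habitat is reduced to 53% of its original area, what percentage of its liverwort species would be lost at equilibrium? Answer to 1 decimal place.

18.5%

z = ln(22/9) / ln(100/6.29) = 0.8938 / 2.7662 = 0.3231
S_new/S_old = (A_new/A_old)^z = 0.53^0.3231 = exp(0.3231 × -0.6349) = 0.8145
Fraction lost = 1 − 0.8145 = 0.1855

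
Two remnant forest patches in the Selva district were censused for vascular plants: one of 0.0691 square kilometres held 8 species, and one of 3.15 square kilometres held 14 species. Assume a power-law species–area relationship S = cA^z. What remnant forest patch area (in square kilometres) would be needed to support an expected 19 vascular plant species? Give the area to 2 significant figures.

z = ln(14/8) / ln(3.15/0.0691) = 0.5596 / 3.8196 = 0.1465
c = 8 / 0.0691^0.1465 = 8 / 0.676 = 11.83
A = (19/11.83)^(1/0.1465) ⇒ ln A = ln(1.606)/0.1465 = 3.2318
A = e^3.2318 ≈ 25.32 square kilometres

25 square kilometres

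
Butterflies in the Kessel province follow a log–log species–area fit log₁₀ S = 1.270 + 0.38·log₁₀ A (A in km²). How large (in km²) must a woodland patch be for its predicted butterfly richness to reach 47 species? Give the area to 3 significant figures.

47 = 18.62 × A^0.38  ⇒  A^0.38 = 47/18.62 = 2.524
ln A = ln(2.524) / 0.38 = 0.9259 / 0.38 = 2.4365
A = e^2.4365 ≈ 11.43 km²

11.4 km²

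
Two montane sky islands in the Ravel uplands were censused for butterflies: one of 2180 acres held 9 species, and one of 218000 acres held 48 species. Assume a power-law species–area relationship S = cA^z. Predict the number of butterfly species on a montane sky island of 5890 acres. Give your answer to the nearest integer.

z = ln(48/9) / ln(218000/2180) = 1.6740 / 4.6052 = 0.3635
c = 9 / 2180^0.3635 = 9 / 16.35 = 0.5504
S₃ = 0.5504 × 5890^0.3635 = 0.5504 × 23.47 ≈ 12.92

13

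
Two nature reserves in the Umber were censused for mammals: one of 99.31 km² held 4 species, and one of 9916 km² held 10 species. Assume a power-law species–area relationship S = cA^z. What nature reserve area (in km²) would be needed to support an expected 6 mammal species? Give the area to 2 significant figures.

z = ln(10/4) / ln(9916/99.31) = 0.9163 / 4.6037 = 0.1990
c = 4 / 99.31^0.1990 = 4 / 2.497 = 1.602
A = (6/1.602)^(1/0.1990) ⇒ ln A = ln(3.746)/0.1990 = 6.6354
A = e^6.6354 ≈ 761.6 km²

760 km²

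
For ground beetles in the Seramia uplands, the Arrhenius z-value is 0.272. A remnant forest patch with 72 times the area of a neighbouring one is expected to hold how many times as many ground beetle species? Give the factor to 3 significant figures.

3.20

S₂/S₁ = (A₂/A₁)^z = 72^0.272
ln(S₂/S₁) = 0.272 × ln 72 = 0.272 × 4.2767 = 1.1633
S₂/S₁ = e^1.1633 ≈ 3.2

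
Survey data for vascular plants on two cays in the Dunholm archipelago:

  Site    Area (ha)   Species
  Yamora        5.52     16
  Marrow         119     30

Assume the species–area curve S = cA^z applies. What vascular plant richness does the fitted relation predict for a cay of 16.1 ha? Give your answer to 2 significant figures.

z = ln(30/16) / ln(119/5.52) = 0.6286 / 3.0707 = 0.2047
c = 16 / 5.52^0.2047 = 16 / 1.419 = 11.28
S₃ = 11.28 × 16.1^0.2047 = 11.28 × 1.766 ≈ 19.92

20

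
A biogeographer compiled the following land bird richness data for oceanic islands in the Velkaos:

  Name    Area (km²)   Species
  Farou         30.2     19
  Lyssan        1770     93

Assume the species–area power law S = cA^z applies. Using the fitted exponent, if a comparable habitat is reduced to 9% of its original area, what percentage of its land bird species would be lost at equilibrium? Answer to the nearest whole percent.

61%

z = ln(93/19) / ln(1770/30.2) = 1.5882 / 4.0709 = 0.3901
S_new/S_old = (A_new/A_old)^z = 0.09^0.3901 = exp(0.3901 × -2.4079) = 0.3909
Fraction lost = 1 − 0.3909 = 0.6091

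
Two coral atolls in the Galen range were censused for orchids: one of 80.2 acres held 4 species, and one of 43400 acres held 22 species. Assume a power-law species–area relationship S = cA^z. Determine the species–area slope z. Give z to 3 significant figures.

0.271

Taking logs: ln S = ln c + z ln A, so z = (ln S₂ − ln S₁)/(ln A₂ − ln A₁).
z = ln(22/4) / ln(43400/80.2) = ln(5.5) / ln(541.1) = 1.7047 / 6.2937 = 0.2709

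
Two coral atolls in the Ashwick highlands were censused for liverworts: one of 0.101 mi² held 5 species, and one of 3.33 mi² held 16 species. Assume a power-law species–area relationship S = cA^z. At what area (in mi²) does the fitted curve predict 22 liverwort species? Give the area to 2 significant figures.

8.7 mi²

z = ln(16/5) / ln(3.33/0.101) = 1.1632 / 3.4956 = 0.3327
c = 5 / 0.101^0.3327 = 5 / 0.4663 = 10.72
A = (22/10.72)^(1/0.3327) ⇒ ln A = ln(2.052)/0.3327 = 2.1600
A = e^2.1600 ≈ 8.671 mi²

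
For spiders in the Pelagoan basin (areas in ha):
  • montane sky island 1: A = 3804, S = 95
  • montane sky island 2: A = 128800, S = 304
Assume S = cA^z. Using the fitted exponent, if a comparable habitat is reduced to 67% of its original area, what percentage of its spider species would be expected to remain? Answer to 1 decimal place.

87.6%

z = ln(304/95) / ln(128800/3804) = 1.1632 / 3.5222 = 0.3302
S_new/S_old = (A_new/A_old)^z = 0.67^0.3302 = exp(0.3302 × -0.4005) = 0.8761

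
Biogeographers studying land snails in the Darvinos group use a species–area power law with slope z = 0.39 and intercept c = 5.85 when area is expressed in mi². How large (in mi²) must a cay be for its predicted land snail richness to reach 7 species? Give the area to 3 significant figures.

7 = 5.85 × A^0.39  ⇒  A^0.39 = 7/5.85 = 1.197
ln A = ln(1.197) / 0.39 = 0.1795 / 0.39 = 0.4602
A = e^0.4602 ≈ 1.584 mi²

1.58 mi²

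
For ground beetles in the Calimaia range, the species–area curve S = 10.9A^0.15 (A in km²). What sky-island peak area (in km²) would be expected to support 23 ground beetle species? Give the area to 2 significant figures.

23 = 10.9 × A^0.15  ⇒  A^0.15 = 23/10.9 = 2.11
ln A = ln(2.11) / 0.15 = 0.7467 / 0.15 = 4.9782
A = e^4.9782 ≈ 145.2 km²

150 km²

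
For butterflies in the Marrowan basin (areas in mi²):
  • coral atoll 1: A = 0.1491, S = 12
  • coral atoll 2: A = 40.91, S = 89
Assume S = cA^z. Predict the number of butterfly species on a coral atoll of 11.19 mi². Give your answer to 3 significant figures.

56.0

z = ln(89/12) / ln(40.91/0.1491) = 2.0037 / 5.6145 = 0.3569
c = 12 / 0.1491^0.3569 = 12 / 0.507 = 23.67
S₃ = 23.67 × 11.19^0.3569 = 23.67 × 2.368 ≈ 56.04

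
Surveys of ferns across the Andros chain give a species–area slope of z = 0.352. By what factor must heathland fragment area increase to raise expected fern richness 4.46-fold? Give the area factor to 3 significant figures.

(A₂/A₁)^0.352 = 4.46, so A₂/A₁ = 4.46^(1/0.352) = 4.46^2.841
ln(A₂/A₁) = ln 4.46 / 0.352 = 1.4951 / 0.352 = 4.2476
A₂/A₁ = e^4.2476 ≈ 69.94

69.9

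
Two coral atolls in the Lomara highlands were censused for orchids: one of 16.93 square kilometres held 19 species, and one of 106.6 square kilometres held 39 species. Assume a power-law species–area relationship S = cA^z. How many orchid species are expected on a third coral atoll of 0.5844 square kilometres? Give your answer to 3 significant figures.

z = ln(39/19) / ln(106.6/16.93) = 0.7191 / 1.8400 = 0.3908
c = 19 / 16.93^0.3908 = 19 / 3.021 = 6.289
S₃ = 6.289 × 0.5844^0.3908 = 6.289 × 0.8106 ≈ 5.098

5.10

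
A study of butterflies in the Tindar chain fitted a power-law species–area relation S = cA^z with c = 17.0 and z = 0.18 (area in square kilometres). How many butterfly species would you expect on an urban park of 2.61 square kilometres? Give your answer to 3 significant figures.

20.2

S = 17 × 2.61^0.18
ln S = ln 17 + 0.18 × ln 2.61 = 2.8332 + 0.18 × 0.9594 = 3.0059
S = e^3.0059 ≈ 20.2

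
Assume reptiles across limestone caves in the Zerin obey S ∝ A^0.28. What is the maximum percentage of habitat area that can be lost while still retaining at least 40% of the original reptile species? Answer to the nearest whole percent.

96%

Need (A_new/A_old)^0.28 = 0.4, so A_new/A_old = 0.4^(1/0.28) = 0.4^3.571
ln(A_new/A_old) = ln 0.4 / 0.28 = -0.9163 / 0.28 = -3.2725
A_new/A_old = e^-3.2725 ≈ 0.03791
Fraction that can be lost = 1 − 0.03791 = 0.9621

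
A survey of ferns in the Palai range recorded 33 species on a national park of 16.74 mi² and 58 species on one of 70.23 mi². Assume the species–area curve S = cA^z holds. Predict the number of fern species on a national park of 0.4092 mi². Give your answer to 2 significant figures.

z = ln(58/33) / ln(70.23/16.74) = 0.5639 / 1.4340 = 0.3933
c = 33 / 16.74^0.3933 = 33 / 3.029 = 10.9
S₃ = 10.9 × 0.4092^0.3933 = 10.9 × 0.7037 ≈ 7.667

7.7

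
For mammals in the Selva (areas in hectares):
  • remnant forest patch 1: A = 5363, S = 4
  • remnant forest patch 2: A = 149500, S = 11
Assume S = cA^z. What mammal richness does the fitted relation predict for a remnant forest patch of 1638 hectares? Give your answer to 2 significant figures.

z = ln(11/4) / ln(149500/5363) = 1.0116 / 3.3278 = 0.3040
c = 4 / 5363^0.3040 = 4 / 13.6 = 0.294
S₃ = 0.294 × 1638^0.3040 = 0.294 × 9.487 ≈ 2.789

2.8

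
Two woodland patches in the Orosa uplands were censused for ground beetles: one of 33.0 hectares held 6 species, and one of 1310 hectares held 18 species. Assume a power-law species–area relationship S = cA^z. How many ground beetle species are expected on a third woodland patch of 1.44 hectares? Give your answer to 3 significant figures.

2.36

z = ln(18/6) / ln(1310/33) = 1.0986 / 3.6813 = 0.2984
c = 6 / 33^0.2984 = 6 / 2.839 = 2.113
S₃ = 2.113 × 1.44^0.2984 = 2.113 × 1.115 ≈ 2.356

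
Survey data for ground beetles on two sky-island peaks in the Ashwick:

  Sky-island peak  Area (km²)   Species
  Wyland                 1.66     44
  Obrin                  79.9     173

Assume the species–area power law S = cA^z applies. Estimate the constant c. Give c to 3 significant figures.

36.8

z = ln(S₂/S₁) / ln(A₂/A₁) = ln(173/44) / ln(79.9/1.66) = 1.3691 / 3.8740 = 0.3534
c = S₁ / A₁^z = 44 / 1.66^0.3534 = 44 / 1.196 = 36.78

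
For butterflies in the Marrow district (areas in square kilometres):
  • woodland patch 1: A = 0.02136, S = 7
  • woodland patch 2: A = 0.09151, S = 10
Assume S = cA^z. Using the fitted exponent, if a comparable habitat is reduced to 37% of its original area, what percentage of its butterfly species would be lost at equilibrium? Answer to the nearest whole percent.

z = ln(10/7) / ln(0.09151/0.02136) = 0.3567 / 1.4549 = 0.2451
S_new/S_old = (A_new/A_old)^z = 0.37^0.2451 = exp(0.2451 × -0.9943) = 0.7837
Fraction lost = 1 − 0.7837 = 0.2163

22%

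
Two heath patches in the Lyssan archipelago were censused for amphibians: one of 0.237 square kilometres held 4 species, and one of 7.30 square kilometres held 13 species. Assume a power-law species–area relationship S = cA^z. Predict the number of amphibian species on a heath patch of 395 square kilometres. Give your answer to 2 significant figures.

51

z = ln(13/4) / ln(7.3/0.237) = 1.1787 / 3.4276 = 0.3439
c = 4 / 0.237^0.3439 = 4 / 0.6095 = 6.562
S₃ = 6.562 × 395^0.3439 = 6.562 × 7.815 ≈ 51.28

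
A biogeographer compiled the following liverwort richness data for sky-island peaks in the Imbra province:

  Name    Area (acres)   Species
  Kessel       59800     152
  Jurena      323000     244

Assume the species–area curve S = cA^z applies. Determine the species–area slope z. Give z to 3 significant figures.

0.281

Taking logs: ln S = ln c + z ln A, so z = (ln S₂ − ln S₁)/(ln A₂ − ln A₁).
z = ln(244/152) / ln(323000/59800) = ln(1.605) / ln(5.401) = 0.4733 / 1.6866 = 0.2806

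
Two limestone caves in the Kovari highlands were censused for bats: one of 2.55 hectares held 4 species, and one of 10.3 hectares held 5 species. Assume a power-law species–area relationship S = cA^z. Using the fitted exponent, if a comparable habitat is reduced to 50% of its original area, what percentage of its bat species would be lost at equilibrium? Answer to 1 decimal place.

z = ln(5/4) / ln(10.3/2.55) = 0.2231 / 1.3961 = 0.1598
S_new/S_old = (A_new/A_old)^z = 0.5^0.1598 = exp(0.1598 × -0.6931) = 0.8951
Fraction lost = 1 − 0.8951 = 0.1049

10.5%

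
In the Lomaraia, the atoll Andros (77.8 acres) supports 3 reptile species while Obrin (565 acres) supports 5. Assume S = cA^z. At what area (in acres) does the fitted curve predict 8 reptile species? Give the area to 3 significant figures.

z = ln(5/3) / ln(565/77.8) = 0.5108 / 1.9827 = 0.2576
c = 3 / 77.8^0.2576 = 3 / 3.07 = 0.9771
A = (8/0.9771)^(1/0.2576) ⇒ ln A = ln(8.188)/0.2576 = 8.1611
A = e^8.1611 ≈ 3502 acres

3500 acres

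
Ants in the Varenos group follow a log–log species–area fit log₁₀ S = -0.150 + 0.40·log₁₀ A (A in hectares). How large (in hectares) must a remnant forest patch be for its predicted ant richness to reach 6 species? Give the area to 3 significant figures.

6 = 0.7079 × A^0.4  ⇒  A^0.4 = 6/0.7079 = 8.475
ln A = ln(8.475) / 0.4 = 2.1371 / 0.4 = 5.3429
A = e^5.3429 ≈ 209.1 hectares

209 hectares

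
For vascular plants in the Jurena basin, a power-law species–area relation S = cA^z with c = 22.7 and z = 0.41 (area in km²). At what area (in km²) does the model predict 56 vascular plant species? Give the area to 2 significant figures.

9.0 km²

56 = 22.7 × A^0.41  ⇒  A^0.41 = 56/22.7 = 2.467
ln A = ln(2.467) / 0.41 = 0.9030 / 0.41 = 2.2024
A = e^2.2024 ≈ 9.047 km²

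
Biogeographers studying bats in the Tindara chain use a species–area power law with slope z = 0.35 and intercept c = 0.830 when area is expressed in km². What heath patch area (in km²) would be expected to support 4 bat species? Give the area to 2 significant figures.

4 = 0.83 × A^0.35  ⇒  A^0.35 = 4/0.83 = 4.819
ln A = ln(4.819) / 0.35 = 1.5726 / 0.35 = 4.4932
A = e^4.4932 ≈ 89.41 km²

89 km²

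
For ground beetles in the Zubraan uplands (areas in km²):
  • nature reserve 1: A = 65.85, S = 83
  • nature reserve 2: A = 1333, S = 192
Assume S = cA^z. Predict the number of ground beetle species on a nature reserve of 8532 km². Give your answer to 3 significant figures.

z = ln(192/83) / ln(1333/65.85) = 0.8387 / 3.0078 = 0.2788
c = 83 / 65.85^0.2788 = 83 / 3.214 = 25.82
S₃ = 25.82 × 8532^0.2788 = 25.82 × 12.48 ≈ 322.2

322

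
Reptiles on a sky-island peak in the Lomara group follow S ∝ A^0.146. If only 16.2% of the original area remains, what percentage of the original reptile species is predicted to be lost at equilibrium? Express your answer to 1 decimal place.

23.3%

S_new/S_old = (A_new/A_old)^z = 0.162^0.146
= exp(0.146 × ln 0.162) = exp(0.146 × -1.8202) = exp(-0.2657) ≈ 0.7666
Fraction lost = 1 − 0.7666 = 0.2334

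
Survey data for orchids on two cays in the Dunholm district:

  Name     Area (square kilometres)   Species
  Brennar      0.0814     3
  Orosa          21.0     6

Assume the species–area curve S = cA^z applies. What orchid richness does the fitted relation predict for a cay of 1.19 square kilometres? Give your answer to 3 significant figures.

z = ln(6/3) / ln(21/0.0814) = 0.6931 / 5.5529 = 0.1248
c = 3 / 0.0814^0.1248 = 3 / 0.7312 = 4.103
S₃ = 4.103 × 1.19^0.1248 = 4.103 × 1.022 ≈ 4.193

4.19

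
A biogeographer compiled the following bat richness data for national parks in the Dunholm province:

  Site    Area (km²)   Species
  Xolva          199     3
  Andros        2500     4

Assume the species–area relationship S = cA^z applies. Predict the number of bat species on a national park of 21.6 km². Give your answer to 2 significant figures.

2.3

z = ln(4/3) / ln(2500/199) = 0.2877 / 2.5307 = 0.1137
c = 3 / 199^0.1137 = 3 / 1.825 = 1.644
S₃ = 1.644 × 21.6^0.1137 = 1.644 × 1.418 ≈ 2.331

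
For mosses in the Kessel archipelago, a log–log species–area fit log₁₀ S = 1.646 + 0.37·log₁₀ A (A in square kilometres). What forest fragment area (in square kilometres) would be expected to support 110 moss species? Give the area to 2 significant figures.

12 square kilometres

110 = 44.26 × A^0.37  ⇒  A^0.37 = 110/44.26 = 2.485
ln A = ln(2.485) / 0.37 = 0.9104 / 0.37 = 2.4606
A = e^2.4606 ≈ 11.71 square kilometres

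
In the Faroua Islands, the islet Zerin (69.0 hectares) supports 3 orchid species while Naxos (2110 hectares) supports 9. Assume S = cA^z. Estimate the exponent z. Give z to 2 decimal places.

Taking logs: ln S = ln c + z ln A, so z = (ln S₂ − ln S₁)/(ln A₂ − ln A₁).
z = ln(9/3) / ln(2110/69) = ln(3) / ln(30.58) = 1.0986 / 3.4203 = 0.3212

0.32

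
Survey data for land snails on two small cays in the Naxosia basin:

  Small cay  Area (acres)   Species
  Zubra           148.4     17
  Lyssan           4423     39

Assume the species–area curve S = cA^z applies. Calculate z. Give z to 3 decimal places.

0.245

Taking logs: ln S = ln c + z ln A, so z = (ln S₂ − ln S₁)/(ln A₂ − ln A₁).
z = ln(39/17) / ln(4423/148.4) = ln(2.294) / ln(29.8) = 0.8303 / 3.3947 = 0.2446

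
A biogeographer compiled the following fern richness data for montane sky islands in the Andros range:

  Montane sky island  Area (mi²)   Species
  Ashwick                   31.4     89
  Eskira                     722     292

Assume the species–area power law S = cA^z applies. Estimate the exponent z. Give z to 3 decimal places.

Taking logs: ln S = ln c + z ln A, so z = (ln S₂ − ln S₁)/(ln A₂ − ln A₁).
z = ln(292/89) / ln(722/31.4) = ln(3.281) / ln(22.99) = 1.1881 / 3.1352 = 0.3790

0.379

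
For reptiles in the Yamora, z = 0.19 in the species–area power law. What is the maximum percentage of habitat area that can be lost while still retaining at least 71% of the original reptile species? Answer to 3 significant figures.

Need (A_new/A_old)^0.19 = 0.71, so A_new/A_old = 0.71^(1/0.19) = 0.71^5.263
ln(A_new/A_old) = ln 0.71 / 0.19 = -0.3425 / 0.19 = -1.8026
A_new/A_old = e^-1.8026 ≈ 0.1649
Fraction that can be lost = 1 − 0.1649 = 0.8351

83.5%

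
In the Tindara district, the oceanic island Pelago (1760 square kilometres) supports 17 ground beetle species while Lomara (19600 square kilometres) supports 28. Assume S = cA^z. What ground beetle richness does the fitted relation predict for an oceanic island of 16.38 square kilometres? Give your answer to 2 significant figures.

6.5

z = ln(28/17) / ln(19600/1760) = 0.4990 / 2.4102 = 0.2070
c = 17 / 1760^0.2070 = 17 / 4.698 = 3.618
S₃ = 3.618 × 16.38^0.2070 = 3.618 × 1.784 ≈ 6.455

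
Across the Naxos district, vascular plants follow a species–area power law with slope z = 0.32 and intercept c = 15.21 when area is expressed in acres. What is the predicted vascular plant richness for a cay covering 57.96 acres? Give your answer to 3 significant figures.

S = 15.21 × 57.96^0.32 = 15.21 × 3.666 ≈ 55.76

55.8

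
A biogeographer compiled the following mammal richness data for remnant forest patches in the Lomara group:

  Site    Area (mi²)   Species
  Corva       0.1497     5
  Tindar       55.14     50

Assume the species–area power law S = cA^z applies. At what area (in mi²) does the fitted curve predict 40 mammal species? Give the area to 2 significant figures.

z = ln(50/5) / ln(55.14/0.1497) = 2.3026 / 5.9090 = 0.3897
c = 5 / 0.1497^0.3897 = 5 / 0.4771 = 10.48
A = (40/10.48)^(1/0.3897) ⇒ ln A = ln(3.817)/0.3897 = 3.4372
A = e^3.4372 ≈ 31.1 mi²

31 mi²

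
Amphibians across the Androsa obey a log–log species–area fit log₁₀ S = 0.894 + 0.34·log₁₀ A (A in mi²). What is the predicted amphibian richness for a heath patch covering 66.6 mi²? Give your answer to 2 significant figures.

33

S = 7.834 × 66.6^0.34 = 7.834 × 4.169 ≈ 32.66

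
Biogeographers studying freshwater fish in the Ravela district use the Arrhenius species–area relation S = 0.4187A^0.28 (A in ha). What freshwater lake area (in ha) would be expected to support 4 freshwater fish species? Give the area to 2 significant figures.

3200 ha

4 = 0.4187 × A^0.28  ⇒  A^0.28 = 4/0.4187 = 9.553
ln A = ln(9.553) / 0.28 = 2.2569 / 0.28 = 8.0603
A = e^8.0603 ≈ 3166 ha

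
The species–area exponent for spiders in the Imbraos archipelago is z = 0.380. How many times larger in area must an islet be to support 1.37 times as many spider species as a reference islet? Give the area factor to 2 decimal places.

(A₂/A₁)^0.38 = 1.37, so A₂/A₁ = 1.37^(1/0.38) = 1.37^2.632
ln(A₂/A₁) = ln 1.37 / 0.38 = 0.3148 / 0.38 = 0.8284
A₂/A₁ = e^0.8284 ≈ 2.29

2.29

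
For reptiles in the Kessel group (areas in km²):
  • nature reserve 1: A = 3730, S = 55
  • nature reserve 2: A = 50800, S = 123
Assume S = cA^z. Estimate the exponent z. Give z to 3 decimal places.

0.308

Taking logs: ln S = ln c + z ln A, so z = (ln S₂ − ln S₁)/(ln A₂ − ln A₁).
z = ln(123/55) / ln(50800/3730) = ln(2.236) / ln(13.62) = 0.8049 / 2.6115 = 0.3082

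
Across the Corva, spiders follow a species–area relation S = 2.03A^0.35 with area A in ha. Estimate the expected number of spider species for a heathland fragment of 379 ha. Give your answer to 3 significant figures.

16.2

S = 2.03 × 379^0.35 = 2.03 × 7.99 ≈ 16.22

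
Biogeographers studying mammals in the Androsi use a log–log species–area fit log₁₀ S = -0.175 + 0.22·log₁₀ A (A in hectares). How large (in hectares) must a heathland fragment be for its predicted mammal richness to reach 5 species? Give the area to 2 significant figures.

5 = 0.6683 × A^0.22  ⇒  A^0.22 = 5/0.6683 = 7.481
ln A = ln(7.481) / 0.22 = 2.0124 / 0.22 = 9.1472
A = e^9.1472 ≈ 9388 hectares

9400 hectares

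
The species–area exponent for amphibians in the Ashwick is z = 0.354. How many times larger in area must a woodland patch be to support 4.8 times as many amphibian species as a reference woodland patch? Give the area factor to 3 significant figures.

(A₂/A₁)^0.354 = 4.8, so A₂/A₁ = 4.8^(1/0.354) = 4.8^2.825
ln(A₂/A₁) = ln 4.8 / 0.354 = 1.5686 / 0.354 = 4.4311
A₂/A₁ = e^4.4311 ≈ 84.03

84.0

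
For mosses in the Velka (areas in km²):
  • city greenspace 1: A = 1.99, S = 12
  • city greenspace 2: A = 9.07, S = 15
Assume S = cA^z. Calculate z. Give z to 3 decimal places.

Taking logs: ln S = ln c + z ln A, so z = (ln S₂ − ln S₁)/(ln A₂ − ln A₁).
z = ln(15/12) / ln(9.07/1.99) = ln(1.25) / ln(4.558) = 0.2231 / 1.5168 = 0.1471

0.147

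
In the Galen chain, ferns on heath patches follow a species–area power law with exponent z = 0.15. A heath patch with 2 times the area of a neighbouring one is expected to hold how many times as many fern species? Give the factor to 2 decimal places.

1.11

S₂/S₁ = (A₂/A₁)^z = 2^0.15
ln(S₂/S₁) = 0.15 × ln 2 = 0.15 × 0.6931 = 0.1040
S₂/S₁ = e^0.1040 ≈ 1.11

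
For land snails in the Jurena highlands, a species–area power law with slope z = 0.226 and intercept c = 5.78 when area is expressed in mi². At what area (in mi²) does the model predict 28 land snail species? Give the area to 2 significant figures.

1100 mi²

28 = 5.78 × A^0.226  ⇒  A^0.226 = 28/5.78 = 4.844
ln A = ln(4.844) / 0.226 = 1.5778 / 0.226 = 6.9814
A = e^6.9814 ≈ 1076 mi²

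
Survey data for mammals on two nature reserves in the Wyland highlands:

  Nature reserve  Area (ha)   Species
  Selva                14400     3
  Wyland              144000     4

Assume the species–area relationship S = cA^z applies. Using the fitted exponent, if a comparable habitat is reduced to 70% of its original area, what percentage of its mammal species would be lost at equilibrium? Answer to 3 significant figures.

z = ln(4/3) / ln(144000/14400) = 0.2877 / 2.3026 = 0.1249
S_new/S_old = (A_new/A_old)^z = 0.7^0.1249 = exp(0.1249 × -0.3567) = 0.9564
Fraction lost = 1 − 0.9564 = 0.04358

4.36%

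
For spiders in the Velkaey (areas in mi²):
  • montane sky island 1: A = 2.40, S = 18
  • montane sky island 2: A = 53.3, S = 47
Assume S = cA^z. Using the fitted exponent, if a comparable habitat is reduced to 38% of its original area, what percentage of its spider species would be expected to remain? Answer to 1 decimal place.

74.1%

z = ln(47/18) / ln(53.3/2.4) = 0.9598 / 3.1005 = 0.3096
S_new/S_old = (A_new/A_old)^z = 0.38^0.3096 = exp(0.3096 × -0.9676) = 0.7412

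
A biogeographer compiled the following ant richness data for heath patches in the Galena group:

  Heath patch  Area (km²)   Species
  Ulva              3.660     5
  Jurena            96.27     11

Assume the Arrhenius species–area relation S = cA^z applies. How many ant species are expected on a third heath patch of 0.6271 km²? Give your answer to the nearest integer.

3

z = ln(11/5) / ln(96.27/3.66) = 0.7885 / 3.2697 = 0.2411
c = 5 / 3.66^0.2411 = 5 / 1.367 = 3.657
S₃ = 3.657 × 0.6271^0.2411 = 3.657 × 0.8936 ≈ 3.268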